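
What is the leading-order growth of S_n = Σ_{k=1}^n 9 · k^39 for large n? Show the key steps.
S_n ~ 9 · n^40 / 40

By integral comparison (Euler-Maclaurin), Σ_{k=1}^n 9 · k^39 = 9 · ∫_0^n x^39 dx + O(n^39) = 9 · n^40/40 + O(n^39). (Equivalently, Faulhaber's formula gives the same leading term.)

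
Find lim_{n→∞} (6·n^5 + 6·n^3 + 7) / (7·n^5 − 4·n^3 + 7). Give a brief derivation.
lim = 6/7

For large n the leading n^5 terms dominate both numerator and denominator. Dividing top and bottom by n^5, every other term tends to 0, leaving 6/7.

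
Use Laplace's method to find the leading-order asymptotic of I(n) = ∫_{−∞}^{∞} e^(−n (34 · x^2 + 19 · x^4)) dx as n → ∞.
I(n) ~ sqrt(π/(34n))

φ(x) = 34 · x^2 + 19 · x^4 has its unique global minimum at x* = 0 (since φ'(x) = 68x + 76x^3 = 0 only at x = 0 for real x with both coefficients positive, and φ → ∞ as |x| → ∞). At x* = 0, φ(0) = 0 and φ''(0) = 68. Laplace's method then gives
  I(n) ~ sqrt(2π / (n · φ''(0))) · e^(−n φ(0)) = sqrt(2π / (68n)) = sqrt(π/(34n)).
The 19 · x^4 term contributes only at subleading order (an O(1/n) relative correction).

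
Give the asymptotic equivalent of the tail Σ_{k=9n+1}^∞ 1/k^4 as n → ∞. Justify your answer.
Σ_{k>9n} 1/k^4 ~ 1/(3 · (9n)^3)

Compare to the integral: ∫_{9n}^∞ x^(−4) dx = [−x^(−3)/3]_{9n}^∞ = 1/((4−1)·(9n)^3). Euler-Maclaurin then gives
  Σ_{k>9n} 1/k^4 = ∫_{9n}^∞ dx/x^4 − 1/(2·(9n)^4) + O(1/(9n)^5).
(Equivalently this is ζ(4) − Σ_{k≤9n} 1/k^4.)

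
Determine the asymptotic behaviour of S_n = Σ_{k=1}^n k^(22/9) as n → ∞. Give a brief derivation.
S_n ~ (9/31) · n^(31/9)

Integral comparison: Σ_{k=1}^n k^(22/9) = ∫_0^n x^(22/9) dx + O(n^(22/9)). The integral is n^(1 + 22/9) / (1 + 22/9) = n^((22+9)/9) / ((22+9)/9) = (9/31) · n^(31/9).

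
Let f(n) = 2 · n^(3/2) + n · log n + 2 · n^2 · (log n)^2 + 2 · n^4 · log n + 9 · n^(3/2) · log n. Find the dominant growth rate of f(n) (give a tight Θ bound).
f(n) ∈ Θ(n^4 · log n)

Compare the terms by growth order. For large n, n^a · (log n)^b dominates n^a' · (log n)^b' iff a > a', or (a = a' and b > b'). Ranking the 5 terms shows the dominant one is 2 · n^4 · log n. Hence f(n) ∈ Θ(n^4 · log n).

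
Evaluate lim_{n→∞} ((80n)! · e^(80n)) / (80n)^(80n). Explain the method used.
lim = ∞

Stirling: (80n)! ~ sqrt(2π·80n) · (80n/e)^(80n). Hence
  (80n)! · e^(80n) / (80n)^(80n) ~ sqrt(2π·80n) = sqrt(2π·80) · sqrt(n) → ∞.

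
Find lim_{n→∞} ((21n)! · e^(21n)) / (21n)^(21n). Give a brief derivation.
lim = ∞

Stirling: (21n)! ~ sqrt(2π·21n) · (21n/e)^(21n). Hence
  (21n)! · e^(21n) / (21n)^(21n) ~ sqrt(2π·21n) = sqrt(2π·21) · sqrt(n) → ∞.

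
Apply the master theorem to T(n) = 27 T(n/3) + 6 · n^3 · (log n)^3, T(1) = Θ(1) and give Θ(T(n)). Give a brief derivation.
T(n) = Θ(n^3 · (log n)^4)

Here log_3 27 = 3 and f(n) = 6 · n^3 · (log n)^3 = Θ(n^(log_3 27) · (log n)^3). This is the extended Case 2 of the master theorem (f matches the critical exponent up to log factors), giving T(n) = Θ(n^(log_3 27) · (log n)^(3+1)) = Θ(n^3 · (log n)^4).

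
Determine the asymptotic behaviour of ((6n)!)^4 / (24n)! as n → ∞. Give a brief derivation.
((6n)!)^4/(24n)! ~ ((2π·6n)^(3/2) / 2) · 4^(−4·6n)  →  0

Write N = 6n. Stirling: N! ~ sqrt(2π N)(N/e)^N and (4N)! ~ sqrt(2π·4N)·(4N/e)^(4N).
  (N!)^4/(4N)! ~ (2π N)^(4/2) (N/e)^(4N) / [sqrt(2π·4N) (4N/e)^(4N)]
     = (2π N)^(4/2) / sqrt(2π·4N) · (N/(4N))^(4N)
     = (2π N)^((4−1)/2) / 2 · 4^(−4N).
Since 4^4 > 1, the factor 4^(−4N) decays exponentially, so the ratio → 0. Substituting N = 6n gives the stated form.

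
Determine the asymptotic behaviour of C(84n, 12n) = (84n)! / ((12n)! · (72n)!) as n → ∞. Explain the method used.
C(84n, 12n) ~ (823543/46656)^(12n) · sqrt(7/(12π·12n))

Write N = 12n. Apply Stirling to each factorial:
  (7N)! ~ sqrt(2π·7N) · (7N/e)^(7N),
  N! ~ sqrt(2π N) · (N/e)^N,
  (6N)! ~ sqrt(2π·6N) · (6N/e)^(6N).
The exponential factors combine to (7N)^(7N) / (N^N · (6N)^(6N)) = 7^(7N)/6^(6N) = (7^7/6^6)^N = (823543/46656)^N.
The square-root prefactors combine to sqrt(2π·7N) / (sqrt(2π N)·sqrt(2π·6N)) = sqrt(7 / (2π·6·N)) = sqrt(7/(12π·12n)).
Substituting N = 12n: C(84n, 12n) ~ (823543/46656)^(12n) · sqrt(7/(12π·12n)).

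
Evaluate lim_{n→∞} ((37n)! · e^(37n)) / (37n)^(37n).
lim = ∞

Stirling: (37n)! ~ sqrt(2π·37n) · (37n/e)^(37n). Hence
  (37n)! · e^(37n) / (37n)^(37n) ~ sqrt(2π·37n) = sqrt(2π·37) · sqrt(n) → ∞.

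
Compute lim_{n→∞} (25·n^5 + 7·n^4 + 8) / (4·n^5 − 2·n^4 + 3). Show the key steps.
lim = 25/4

For large n the leading n^5 terms dominate both numerator and denominator. Dividing top and bottom by n^5, every other term tends to 0, leaving 25/4.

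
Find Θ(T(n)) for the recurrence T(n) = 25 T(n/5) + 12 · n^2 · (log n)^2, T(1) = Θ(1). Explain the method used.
T(n) = Θ(n^2 · (log n)^3)

Here log_5 25 = 2 and f(n) = 12 · n^2 · (log n)^2 = Θ(n^(log_5 25) · (log n)^2). This is the extended Case 2 of the master theorem (f matches the critical exponent up to log factors), giving T(n) = Θ(n^(log_5 25) · (log n)^(2+1)) = Θ(n^2 · (log n)^3).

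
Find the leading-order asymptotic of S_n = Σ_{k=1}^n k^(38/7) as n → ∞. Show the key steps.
S_n ~ (7/45) · n^(45/7)

Integral comparison: Σ_{k=1}^n k^(38/7) = ∫_0^n x^(38/7) dx + O(n^(38/7)). The integral is n^(1 + 38/7) / (1 + 38/7) = n^((38+7)/7) / ((38+7)/7) = (7/45) · n^(45/7).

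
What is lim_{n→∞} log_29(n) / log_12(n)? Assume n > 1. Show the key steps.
lim = ln(12) / ln(29) = log_29(12)

Change of base: log_29(n) = ln n / ln 29 and log_12(n) = ln n / ln 12. The ratio is (ln n / ln 29) · (ln 12 / ln n) = ln 12 / ln 29, a constant independent of n. So the limit is ln 12 / ln 29 = log_29(12).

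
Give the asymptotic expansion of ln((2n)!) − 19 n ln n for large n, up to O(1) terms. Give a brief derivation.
ln((2n)!) − 19 n ln n = −17 n ln n + 2(ln 2 − 1) n + (1/2) ln(2π·2n) + O(1/n)

Stirling: ln((2n)!) = 2n ln(2n) − 2n + (1/2) ln(2π·2n) + O(1/n).
Expand 2n ln(2n) = 2n (ln n + ln 2) = 2n ln n + 2n ln 2.
Subtract 19n ln n: leading term is (2 − 19) n ln n = −17 n ln n. The next term is 2n ln 2 − 2n = 2(ln 2 − 1) n. Then the (1/2) ln(2π·2n) correction.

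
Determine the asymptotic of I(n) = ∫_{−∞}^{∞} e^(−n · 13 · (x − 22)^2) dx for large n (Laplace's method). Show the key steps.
I(n) = sqrt(π/(13n))

Here φ(x) = 13 · (x − 22)^2 has its unique minimum at x* = 22 with φ(x*) = 0 and φ''(x*) = 26. Laplace's method gives
  I(n) ~ e^(−n φ(x*)) · sqrt(2π / (n · φ''(x*))) = sqrt(2π / (26n)) = sqrt(π/(13n)).
This is exact: substituting u = (x − 22)·sqrt(13n) gives I(n) = (1/sqrt(13n)) ∫_{−∞}^{∞} e^(−u^2) du = sqrt(π/(13n)).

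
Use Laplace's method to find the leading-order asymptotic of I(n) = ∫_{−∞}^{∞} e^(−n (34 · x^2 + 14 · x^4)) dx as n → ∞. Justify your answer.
I(n) ~ sqrt(π/(34n))

φ(x) = 34 · x^2 + 14 · x^4 has its unique global minimum at x* = 0 (since φ'(x) = 68x + 56x^3 = 0 only at x = 0 for real x with both coefficients positive, and φ → ∞ as |x| → ∞). At x* = 0, φ(0) = 0 and φ''(0) = 68. Laplace's method then gives
  I(n) ~ sqrt(2π / (n · φ''(0))) · e^(−n φ(0)) = sqrt(2π / (68n)) = sqrt(π/(34n)).
The 14 · x^4 term contributes only at subleading order (an O(1/n) relative correction).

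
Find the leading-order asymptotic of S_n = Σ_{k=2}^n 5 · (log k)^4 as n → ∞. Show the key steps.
S_n ~ 5 · n · (log n)^4

By integral comparison, S_n = ∫_1^n 5 · (log x)^4 dx + O((log n)^4). For the integral, the leading term of ∫_1^n (log x)^4 dx is n · (log n)^4 (by repeated integration by parts; each step lowers the log-exponent and produces a relatively O(1/log n) correction). Hence S_n ~ 5 · n · (log n)^4.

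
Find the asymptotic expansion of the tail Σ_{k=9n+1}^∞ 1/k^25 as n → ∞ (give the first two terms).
Σ_{k>9n} 1/k^25 = 1/(24 · (9n)^24) − 1/(2 · (9n)^25) + O(1/(9n)^26)

Compare to the integral: ∫_{9n}^∞ x^(−25) dx = [−x^(−24)/24]_{9n}^∞ = 1/((25−1)·(9n)^24). The Euler-Maclaurin correction adds −f(9n)/2 = −1/(2·(9n)^25). Euler-Maclaurin then gives
  Σ_{k>9n} 1/k^25 = ∫_{9n}^∞ dx/x^25 − 1/(2·(9n)^25) + O(1/(9n)^26).
(Equivalently this is ζ(25) − Σ_{k≤9n} 1/k^25.)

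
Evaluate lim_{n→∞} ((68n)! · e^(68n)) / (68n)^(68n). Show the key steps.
lim = ∞

Stirling: (68n)! ~ sqrt(2π·68n) · (68n/e)^(68n). Hence
  (68n)! · e^(68n) / (68n)^(68n) ~ sqrt(2π·68n) = sqrt(2π·68) · sqrt(n) → ∞.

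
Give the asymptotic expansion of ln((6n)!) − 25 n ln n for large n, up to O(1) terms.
ln((6n)!) − 25 n ln n = −19 n ln n + 6(ln 6 − 1) n + (1/2) ln(2π·6n) + O(1/n)

Stirling: ln((6n)!) = 6n ln(6n) − 6n + (1/2) ln(2π·6n) + O(1/n).
Expand 6n ln(6n) = 6n (ln n + ln 6) = 6n ln n + 6n ln 6.
Subtract 25n ln n: leading term is (6 − 25) n ln n = −19 n ln n. The next term is 6n ln 6 − 6n = 6(ln 6 − 1) n. Then the (1/2) ln(2π·6n) correction.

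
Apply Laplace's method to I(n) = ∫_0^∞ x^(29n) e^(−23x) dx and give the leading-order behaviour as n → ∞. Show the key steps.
I(n) ~ (sqrt(2π·29n) / 23) · (29n/(23e))^(29n)

Write the integrand as exp(29n ln x − 23x) and set f(x) = 29n ln x − 23x. Then f'(x) = 29n/x − 23 = 0 at x* = 29n/23, and f''(x*) = −29n/x*^2 = −23^2/(29n). Laplace's method (interior maximum) gives
  I(n) ~ e^(f(x*)) · sqrt(2π / |f''(x*)|)
        = exp(29n ln(29n/23) − 29n) · sqrt(2π · 29n / 23^2)
        = (29n/23)^(29n) e^(−29n) · sqrt(2π·29n) / 23
        = (sqrt(2π·29n) / 23) · (29n/(23e))^(29n).
This matches Γ(29n+1)/23^(29n+1) with Stirling applied to Γ.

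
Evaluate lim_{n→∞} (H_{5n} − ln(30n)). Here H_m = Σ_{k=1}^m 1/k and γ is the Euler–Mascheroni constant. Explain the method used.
lim = −ln 6 + γ

By Euler-Maclaurin, H_m = ln m + γ + O(1/m). So
  H_{5n} − ln(30n) = ln(5n) + γ − ln(30n) + O(1/n)
                       = ln(5/30) + γ + O(1/n).
Hence the limit is ln(5/30) + γ (= −ln 6).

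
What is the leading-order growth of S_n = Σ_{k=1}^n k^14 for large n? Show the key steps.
S_n ~ n^15 / 15

By integral comparison (Euler-Maclaurin), Σ_{k=1}^n k^14 = ∫_0^n x^14 dx + O(n^14) = n^15/15 + O(n^14). (Equivalently, Faulhaber's formula gives the same leading term.)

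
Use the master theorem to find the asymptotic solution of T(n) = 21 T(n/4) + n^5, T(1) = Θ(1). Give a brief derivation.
T(n) = Θ(n^5)

log_4 21 ≈ 2.196. f(n) = n^5 dominates n^(log_4 21) since 5 > 2.196, and the regularity condition a·f(n/b) = 21·(n/4)^5 = (21/1024)·n^5 ≤ c·f(n) holds with c = 21/1024 ≈ 0.0205 < 1. So this is Case 3: T(n) = Θ(f(n)) = Θ(n^5).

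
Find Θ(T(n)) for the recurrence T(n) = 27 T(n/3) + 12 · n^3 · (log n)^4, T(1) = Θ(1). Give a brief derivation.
T(n) = Θ(n^3 · (log n)^5)

Here log_3 27 = 3 and f(n) = 12 · n^3 · (log n)^4 = Θ(n^(log_3 27) · (log n)^4). This is the extended Case 2 of the master theorem (f matches the critical exponent up to log factors), giving T(n) = Θ(n^(log_3 27) · (log n)^(4+1)) = Θ(n^3 · (log n)^5).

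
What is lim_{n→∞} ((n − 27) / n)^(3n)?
lim = e^(−81)

Rewrite as (1 − 27/n)^(3n). By the standard limit (1 + x/n)^n → e^x, we have (1 − 27/n)^n → e^(−27), and raising to the 3rd power gives e^(−81).
More precisely, ln[(1 − 27/n)^(3n)] = 3n · ln(1 − 27/n) = 3n · (-27/n + O(1/n^2)) = -81 + O(1/n) → -81.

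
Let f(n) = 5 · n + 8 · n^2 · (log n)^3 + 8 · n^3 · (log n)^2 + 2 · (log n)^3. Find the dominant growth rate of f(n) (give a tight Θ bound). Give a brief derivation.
f(n) ∈ Θ(n^3 · (log n)^2)

Compare the terms by growth order. For large n, n^a · (log n)^b dominates n^a' · (log n)^b' iff a > a', or (a = a' and b > b'). Ranking the 4 terms shows the dominant one is 8 · n^3 · (log n)^2. Hence f(n) ∈ Θ(n^3 · (log n)^2).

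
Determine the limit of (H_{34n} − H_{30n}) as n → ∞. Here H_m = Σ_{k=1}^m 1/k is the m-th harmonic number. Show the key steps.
lim = ln(34/30) = ln(17/15)

Euler-Maclaurin gives H_m = ln m + γ + 1/(2m) + O(1/m^2). The γ and O(1/m) terms cancel in the difference:
  H_{34n} − H_{30n} = ln(34n) − ln(30n) + O(1/n) = ln(34/30) + O(1/n).
Hence the limit is ln(34/30) = ln(17/15).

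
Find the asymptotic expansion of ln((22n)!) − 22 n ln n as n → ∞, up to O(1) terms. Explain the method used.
ln((22n)!) − 22 n ln n = 22(ln 22 − 1) n + (1/2) ln(2π·22n) + O(1/n)

Stirling: ln((22n)!) = 22n ln(22n) − 22n + (1/2) ln(2π·22n) + O(1/n).
Since 22n ln(22n) = 22n ln n + 22n ln 22, subtracting 22n ln n cancels the n ln n term exactly. What remains is 22(ln 22 − 1) n + (1/2) ln(2π·22n) + O(1/n).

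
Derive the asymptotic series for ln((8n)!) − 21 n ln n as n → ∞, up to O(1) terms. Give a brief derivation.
ln((8n)!) − 21 n ln n = −13 n ln n + 8(ln 8 − 1) n + (1/2) ln(2π·8n) + O(1/n)

Stirling: ln((8n)!) = 8n ln(8n) − 8n + (1/2) ln(2π·8n) + O(1/n).
Expand 8n ln(8n) = 8n (ln n + ln 8) = 8n ln n + 8n ln 8.
Subtract 21n ln n: leading term is (8 − 21) n ln n = −13 n ln n. The next term is 8n ln 8 − 8n = 8(ln 8 − 1) n. Then the (1/2) ln(2π·8n) correction.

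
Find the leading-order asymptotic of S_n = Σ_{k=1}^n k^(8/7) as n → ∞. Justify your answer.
S_n ~ (7/15) · n^(15/7)

Integral comparison: Σ_{k=1}^n k^(8/7) = ∫_0^n x^(8/7) dx + O(n^(8/7)). The integral is n^(1 + 8/7) / (1 + 8/7) = n^((8+7)/7) / ((8+7)/7) = (7/15) · n^(15/7).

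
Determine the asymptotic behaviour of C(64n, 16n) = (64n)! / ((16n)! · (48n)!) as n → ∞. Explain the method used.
C(64n, 16n) ~ (256/27)^(16n) · sqrt(2/(3π·16n))

Write N = 16n. Apply Stirling to each factorial:
  (4N)! ~ sqrt(2π·4N) · (4N/e)^(4N),
  N! ~ sqrt(2π N) · (N/e)^N,
  (3N)! ~ sqrt(2π·3N) · (3N/e)^(3N).
The exponential factors combine to (4N)^(4N) / (N^N · (3N)^(3N)) = 4^(4N)/3^(3N) = (4^4/3^3)^N = (256/27)^N.
The square-root prefactors combine to sqrt(2π·4N) / (sqrt(2π N)·sqrt(2π·3N)) = sqrt(4 / (2π·3·N)) = sqrt(2/(3π·16n)).
Substituting N = 16n: C(64n, 16n) ~ (256/27)^(16n) · sqrt(2/(3π·16n)).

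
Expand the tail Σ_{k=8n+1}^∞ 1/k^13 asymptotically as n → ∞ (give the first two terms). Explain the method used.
Σ_{k>8n} 1/k^13 = 1/(12 · (8n)^12) − 1/(2 · (8n)^13) + O(1/(8n)^14)

Compare to the integral: ∫_{8n}^∞ x^(−13) dx = [−x^(−12)/12]_{8n}^∞ = 1/((13−1)·(8n)^12). The Euler-Maclaurin correction adds −f(8n)/2 = −1/(2·(8n)^13). Euler-Maclaurin then gives
  Σ_{k>8n} 1/k^13 = ∫_{8n}^∞ dx/x^13 − 1/(2·(8n)^13) + O(1/(8n)^14).
(Equivalently this is ζ(13) − Σ_{k≤8n} 1/k^13.)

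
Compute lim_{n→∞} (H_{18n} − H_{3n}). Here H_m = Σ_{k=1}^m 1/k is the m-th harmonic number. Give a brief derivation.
lim = ln(18/3) = ln 6

Euler-Maclaurin gives H_m = ln m + γ + 1/(2m) + O(1/m^2). The γ and O(1/m) terms cancel in the difference:
  H_{18n} − H_{3n} = ln(18n) − ln(3n) + O(1/n) = ln(18/3) + O(1/n).
Hence the limit is ln(18/3) = ln 6.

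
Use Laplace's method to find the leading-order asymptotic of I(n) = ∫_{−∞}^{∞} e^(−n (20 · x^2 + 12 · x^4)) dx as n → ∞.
I(n) ~ sqrt(π/(20n))

φ(x) = 20 · x^2 + 12 · x^4 has its unique global minimum at x* = 0 (since φ'(x) = 40x + 48x^3 = 0 only at x = 0 for real x with both coefficients positive, and φ → ∞ as |x| → ∞). At x* = 0, φ(0) = 0 and φ''(0) = 40. Laplace's method then gives
  I(n) ~ sqrt(2π / (n · φ''(0))) · e^(−n φ(0)) = sqrt(2π / (40n)) = sqrt(π/(20n)).
The 12 · x^4 term contributes only at subleading order (an O(1/n) relative correction).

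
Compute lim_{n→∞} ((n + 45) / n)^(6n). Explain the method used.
lim = e^270

Rewrite as (1 + 45/n)^(6n). By the standard limit (1 + x/n)^n → e^x, we have (1 + 45/n)^n → e^45, and raising to the 6th power gives e^270.
More precisely, ln[(1 + 45/n)^(6n)] = 6n · ln(1 + 45/n) = 6n · (45/n + O(1/n^2)) = 270 + O(1/n) → 270.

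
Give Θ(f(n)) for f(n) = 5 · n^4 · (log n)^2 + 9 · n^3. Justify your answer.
f(n) ∈ Θ(n^4 · (log n)^2)

Compare the terms by growth order. For large n, n^a · (log n)^b dominates n^a' · (log n)^b' iff a > a', or (a = a' and b > b'). Ranking the 2 terms shows the dominant one is 5 · n^4 · (log n)^2. Hence f(n) ∈ Θ(n^4 · (log n)^2).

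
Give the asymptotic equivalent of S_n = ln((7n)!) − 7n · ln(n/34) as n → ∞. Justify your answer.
S_n ~ 7n · (ln 238 − 1) + O(ln n)

Stirling: ln((7n)!) = 7n ln(7n) − 7n + O(ln n).
  S_n = 7n ln(7n) − 7n − 7n ln(n/34) + O(ln n)
      = 7n ln(7n) − 7n ln n + 7n ln 34 − 7n + O(ln n)
      = 7n ln 7 + 7n ln 34 − 7n + O(ln n)
      = 7n (ln 238 − 1) + O(ln n).
Numerically ln(238) − 1 ≈ 4.4723.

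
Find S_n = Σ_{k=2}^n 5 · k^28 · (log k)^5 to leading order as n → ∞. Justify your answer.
S_n ~ 5 · n^29 · (log n)^5 / 29

By integral comparison, S_n = ∫_1^n 5 · x^28 · (log x)^5 dx + O(n^28 · (log n)^5). For the integral, the leading term of ∫_1^n x^28 (log x)^5 dx is n^29/29 · (log n)^5 (by repeated integration by parts; each step lowers the log-exponent and produces a relatively O(1/log n) correction). Hence S_n ~ 5 · n^29 · (log n)^5 / 29.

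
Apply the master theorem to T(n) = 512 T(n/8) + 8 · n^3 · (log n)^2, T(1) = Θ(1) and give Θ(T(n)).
T(n) = Θ(n^3 · (log n)^3)

Here log_8 512 = 3 and f(n) = 8 · n^3 · (log n)^2 = Θ(n^(log_8 512) · (log n)^2). This is the extended Case 2 of the master theorem (f matches the critical exponent up to log factors), giving T(n) = Θ(n^(log_8 512) · (log n)^(2+1)) = Θ(n^3 · (log n)^3).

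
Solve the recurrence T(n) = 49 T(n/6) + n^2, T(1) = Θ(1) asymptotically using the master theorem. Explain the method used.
T(n) = Θ(n^(log_6 49))

Master theorem: compare f(n) = n^2 to n^(log_6 49) where log_6 49 ≈ 2.172. Since 2 < log_6 49, we have f(n) = O(n^(log_6 49 − ε)) for some ε > 0 — Case 1. Hence T(n) = Θ(n^(log_6 49)).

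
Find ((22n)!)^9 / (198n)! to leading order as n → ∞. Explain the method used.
((22n)!)^9/(198n)! ~ ((2π·22n)^(8/2) / 3) · 9^(−9·22n)  →  0

Write N = 22n. Stirling: N! ~ sqrt(2π N)(N/e)^N and (9N)! ~ sqrt(2π·9N)·(9N/e)^(9N).
  (N!)^9/(9N)! ~ (2π N)^(9/2) (N/e)^(9N) / [sqrt(2π·9N) (9N/e)^(9N)]
     = (2π N)^(9/2) / sqrt(2π·9N) · (N/(9N))^(9N)
     = (2π N)^((9−1)/2) / 3 · 9^(−9N).
Since 9^9 > 1, the factor 9^(−9N) decays exponentially, so the ratio → 0. Substituting N = 22n gives the stated form.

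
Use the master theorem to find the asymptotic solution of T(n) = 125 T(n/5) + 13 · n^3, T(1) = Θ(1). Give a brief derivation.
T(n) = Θ(n^3 log n)

log_5 125 = 3, and f(n) = 13 · n^3 = Θ(n^(log_5 125)). This is Case 2 of the master theorem: T(n) = Θ(f(n) · log n) = Θ(n^3 log n).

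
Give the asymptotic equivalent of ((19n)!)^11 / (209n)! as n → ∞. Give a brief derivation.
((19n)!)^11/(209n)! ~ ((2π·19n)^(10/2) / sqrt(11)) · 11^(−11·19n)  →  0

Write N = 19n. Stirling: N! ~ sqrt(2π N)(N/e)^N and (11N)! ~ sqrt(2π·11N)·(11N/e)^(11N).
  (N!)^11/(11N)! ~ (2π N)^(11/2) (N/e)^(11N) / [sqrt(2π·11N) (11N/e)^(11N)]
     = (2π N)^(11/2) / sqrt(2π·11N) · (N/(11N))^(11N)
     = (2π N)^((11−1)/2) / sqrt(11) · 11^(−11N).
Since 11^11 > 1, the factor 11^(−11N) decays exponentially, so the ratio → 0. Substituting N = 19n gives the stated form.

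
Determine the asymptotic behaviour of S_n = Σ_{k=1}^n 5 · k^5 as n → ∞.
S_n ~ 5 · n^6 / 6

By integral comparison (Euler-Maclaurin), Σ_{k=1}^n 5 · k^5 = 5 · ∫_0^n x^5 dx + O(n^5) = 5 · n^6/6 + O(n^5). (Equivalently, Faulhaber's formula gives the same leading term.)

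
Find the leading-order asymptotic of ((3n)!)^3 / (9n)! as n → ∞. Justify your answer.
((3n)!)^3/(9n)! ~ ((2π·3n)^(2/2) / sqrt(3)) · 3^(−3·3n)  →  0

Write N = 3n. Stirling: N! ~ sqrt(2π N)(N/e)^N and (3N)! ~ sqrt(2π·3N)·(3N/e)^(3N).
  (N!)^3/(3N)! ~ (2π N)^(3/2) (N/e)^(3N) / [sqrt(2π·3N) (3N/e)^(3N)]
     = (2π N)^(3/2) / sqrt(2π·3N) · (N/(3N))^(3N)
     = (2π N)^((3−1)/2) / sqrt(3) · 3^(−3N).
Since 3^3 > 1, the factor 3^(−3N) decays exponentially, so the ratio → 0. Substituting N = 3n gives the stated form.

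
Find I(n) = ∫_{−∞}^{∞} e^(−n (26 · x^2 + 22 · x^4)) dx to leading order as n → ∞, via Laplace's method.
I(n) ~ sqrt(π/(26n))

φ(x) = 26 · x^2 + 22 · x^4 has its unique global minimum at x* = 0 (since φ'(x) = 52x + 88x^3 = 0 only at x = 0 for real x with both coefficients positive, and φ → ∞ as |x| → ∞). At x* = 0, φ(0) = 0 and φ''(0) = 52. Laplace's method then gives
  I(n) ~ sqrt(2π / (n · φ''(0))) · e^(−n φ(0)) = sqrt(2π / (52n)) = sqrt(π/(26n)).
The 22 · x^4 term contributes only at subleading order (an O(1/n) relative correction).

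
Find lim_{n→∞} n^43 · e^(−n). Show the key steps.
lim = 0

Exponentials with base > 1 dominate every fixed polynomial: for any fixed c, n^c / e^n → 0 as n → ∞ (e.g. by the ratio test, or since e^n grows faster than any power of n). Hence n^43 · e^(−n) = n^43 / e^n → 0.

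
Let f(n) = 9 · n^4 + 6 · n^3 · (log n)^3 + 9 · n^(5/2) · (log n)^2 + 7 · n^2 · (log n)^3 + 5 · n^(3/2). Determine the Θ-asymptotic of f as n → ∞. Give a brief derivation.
f(n) ∈ Θ(n^4)

Compare the terms by growth order. For large n, n^a · (log n)^b dominates n^a' · (log n)^b' iff a > a', or (a = a' and b > b'). Ranking the 5 terms shows the dominant one is 9 · n^4. Hence f(n) ∈ Θ(n^4).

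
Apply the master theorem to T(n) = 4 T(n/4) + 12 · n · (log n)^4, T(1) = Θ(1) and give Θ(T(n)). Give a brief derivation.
T(n) = Θ(n · (log n)^5)

Here log_4 4 = 1 and f(n) = 12 · n · (log n)^4 = Θ(n^(log_4 4) · (log n)^4). This is the extended Case 2 of the master theorem (f matches the critical exponent up to log factors), giving T(n) = Θ(n^(log_4 4) · (log n)^(4+1)) = Θ(n · (log n)^5).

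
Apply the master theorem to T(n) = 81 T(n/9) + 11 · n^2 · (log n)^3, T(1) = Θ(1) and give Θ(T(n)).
T(n) = Θ(n^2 · (log n)^4)

Here log_9 81 = 2 and f(n) = 11 · n^2 · (log n)^3 = Θ(n^(log_9 81) · (log n)^3). This is the extended Case 2 of the master theorem (f matches the critical exponent up to log factors), giving T(n) = Θ(n^(log_9 81) · (log n)^(3+1)) = Θ(n^2 · (log n)^4).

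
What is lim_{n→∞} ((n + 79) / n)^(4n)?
lim = e^316

Rewrite as (1 + 79/n)^(4n). By the standard limit (1 + x/n)^n → e^x, we have (1 + 79/n)^n → e^79, and raising to the 4th power gives e^316.
More precisely, ln[(1 + 79/n)^(4n)] = 4n · ln(1 + 79/n) = 4n · (79/n + O(1/n^2)) = 316 + O(1/n) → 316.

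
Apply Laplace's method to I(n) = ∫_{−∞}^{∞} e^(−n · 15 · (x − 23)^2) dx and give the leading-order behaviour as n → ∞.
I(n) = sqrt(π/(15n))

Here φ(x) = 15 · (x − 23)^2 has its unique minimum at x* = 23 with φ(x*) = 0 and φ''(x*) = 30. Laplace's method gives
  I(n) ~ e^(−n φ(x*)) · sqrt(2π / (n · φ''(x*))) = sqrt(2π / (30n)) = sqrt(π/(15n)).
This is exact: substituting u = (x − 23)·sqrt(15n) gives I(n) = (1/sqrt(15n)) ∫_{−∞}^{∞} e^(−u^2) du = sqrt(π/(15n)).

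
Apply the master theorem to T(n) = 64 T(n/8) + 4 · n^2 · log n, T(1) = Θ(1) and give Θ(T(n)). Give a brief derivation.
T(n) = Θ(n^2 · (log n)^2)

Here log_8 64 = 2 and f(n) = 4 · n^2 · log n = Θ(n^(log_8 64) · (log n)^1). This is the extended Case 2 of the master theorem (f matches the critical exponent up to log factors), giving T(n) = Θ(n^(log_8 64) · (log n)^(1+1)) = Θ(n^2 · (log n)^2).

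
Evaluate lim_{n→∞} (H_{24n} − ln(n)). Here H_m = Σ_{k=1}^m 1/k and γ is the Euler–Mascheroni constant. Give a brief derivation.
lim = ln 24 + γ

By Euler-Maclaurin, H_m = ln m + γ + O(1/m). So
  H_{24n} − ln(n) = ln(24n) + γ − ln(n) + O(1/n)
                       = ln(24/1) + γ + O(1/n).
Hence the limit is ln(24/1) + γ.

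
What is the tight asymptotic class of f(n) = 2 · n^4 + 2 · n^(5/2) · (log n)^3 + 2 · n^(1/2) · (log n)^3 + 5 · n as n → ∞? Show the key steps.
f(n) ∈ Θ(n^4)

Compare the terms by growth order. For large n, n^a · (log n)^b dominates n^a' · (log n)^b' iff a > a', or (a = a' and b > b'). Ranking the 4 terms shows the dominant one is 2 · n^4. Hence f(n) ∈ Θ(n^4).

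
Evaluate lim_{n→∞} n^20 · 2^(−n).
lim = 0

Exponentials with base > 1 dominate every fixed polynomial: for any fixed c, n^c / 2^n → 0 as n → ∞ (e.g. by the ratio test, or by writing 2^n = e^(n ln 2) and noting e^(n ln 2) / n^c → ∞). Hence n^20 · 2^(−n) = n^20 / 2^n → 0.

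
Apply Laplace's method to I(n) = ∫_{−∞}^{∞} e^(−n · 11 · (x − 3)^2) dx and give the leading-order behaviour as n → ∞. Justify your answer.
I(n) = sqrt(π/(11n))

Here φ(x) = 11 · (x − 3)^2 has its unique minimum at x* = 3 with φ(x*) = 0 and φ''(x*) = 22. Laplace's method gives
  I(n) ~ e^(−n φ(x*)) · sqrt(2π / (n · φ''(x*))) = sqrt(2π / (22n)) = sqrt(π/(11n)).
This is exact: substituting u = (x − 3)·sqrt(11n) gives I(n) = (1/sqrt(11n)) ∫_{−∞}^{∞} e^(−u^2) du = sqrt(π/(11n)).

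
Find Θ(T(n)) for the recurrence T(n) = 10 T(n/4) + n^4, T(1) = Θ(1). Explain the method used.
T(n) = Θ(n^4)

log_4 10 ≈ 1.661. f(n) = n^4 dominates n^(log_4 10) since 4 > 1.661, and the regularity condition a·f(n/b) = 10·(n/4)^4 = (10/256)·n^4 ≤ c·f(n) holds with c = 10/256 ≈ 0.0391 < 1. So this is Case 3: T(n) = Θ(f(n)) = Θ(n^4).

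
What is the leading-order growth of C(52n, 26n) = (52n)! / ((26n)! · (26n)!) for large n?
C(52n, 26n) ~ (4)^(26n) · sqrt(1/(π·26n))

Write N = 26n. Apply Stirling to each factorial:
  (2N)! ~ sqrt(2π·2N) · (2N/e)^(2N),
  N! ~ sqrt(2π N) · (N/e)^N,
  (1N)! ~ sqrt(2π·1N) · (1N/e)^(1N).
The exponential factors combine to (2N)^(2N) / (N^N · (1N)^(1N)) = 2^(2N)/1^(1N) = (2^2/1^1)^N = (4)^N.
The square-root prefactors combine to sqrt(2π·2N) / (sqrt(2π N)·sqrt(2π·1N)) = sqrt(2 / (2π·1·N)) = sqrt(1/(π·26n)).
Substituting N = 26n: C(52n, 26n) ~ (4)^(26n) · sqrt(1/(π·26n)).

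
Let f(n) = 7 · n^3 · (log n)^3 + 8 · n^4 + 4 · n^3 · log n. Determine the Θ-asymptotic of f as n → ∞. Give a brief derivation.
f(n) ∈ Θ(n^4)

Compare the terms by growth order. For large n, n^a · (log n)^b dominates n^a' · (log n)^b' iff a > a', or (a = a' and b > b'). Ranking the 3 terms shows the dominant one is 8 · n^4. Hence f(n) ∈ Θ(n^4).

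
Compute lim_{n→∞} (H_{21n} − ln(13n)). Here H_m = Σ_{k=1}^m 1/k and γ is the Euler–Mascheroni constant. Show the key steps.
lim = ln(21/13) + γ

By Euler-Maclaurin, H_m = ln m + γ + O(1/m). So
  H_{21n} − ln(13n) = ln(21n) + γ − ln(13n) + O(1/n)
                       = ln(21/13) + γ + O(1/n).
Hence the limit is ln(21/13) + γ.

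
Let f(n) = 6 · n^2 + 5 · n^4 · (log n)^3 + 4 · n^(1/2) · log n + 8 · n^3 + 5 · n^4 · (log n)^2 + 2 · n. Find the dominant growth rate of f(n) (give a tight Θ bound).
f(n) ∈ Θ(n^4 · (log n)^3)

Compare the terms by growth order. For large n, n^a · (log n)^b dominates n^a' · (log n)^b' iff a > a', or (a = a' and b > b'). Ranking the 6 terms shows the dominant one is 5 · n^4 · (log n)^3. Hence f(n) ∈ Θ(n^4 · (log n)^3).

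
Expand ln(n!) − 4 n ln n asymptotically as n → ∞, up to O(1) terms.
ln(n!) − 4 n ln n = −3 n ln n − n + (1/2) ln(2π n) + O(1/n)

Stirling: ln((n)!) = n ln(n) − n + (1/2) ln(2π·n) + O(1/n).
Here n ln(n) = n ln n.
Subtract 4n ln n: leading term is (1 − 4) n ln n = −3 n ln n. The next term is −n. Then the (1/2) ln(2π·n) correction.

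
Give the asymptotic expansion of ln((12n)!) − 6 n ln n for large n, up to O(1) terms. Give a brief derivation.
ln((12n)!) − 6 n ln n = 6 n ln n + 12(ln 12 − 1) n + (1/2) ln(2π·12n) + O(1/n)

Stirling: ln((12n)!) = 12n ln(12n) − 12n + (1/2) ln(2π·12n) + O(1/n).
Expand 12n ln(12n) = 12n (ln n + ln 12) = 12n ln n + 12n ln 12.
Subtract 6n ln n: leading term is (12 − 6) n ln n = 6 n ln n. The next term is 12n ln 12 − 12n = 12(ln 12 − 1) n. Then the (1/2) ln(2π·12n) correction.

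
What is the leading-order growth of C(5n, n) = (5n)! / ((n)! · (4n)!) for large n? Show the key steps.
C(5n, n) ~ (3125/256)^(n) · sqrt(5/(8π·n))

Write N = n. Apply Stirling to each factorial:
  (5N)! ~ sqrt(2π·5N) · (5N/e)^(5N),
  N! ~ sqrt(2π N) · (N/e)^N,
  (4N)! ~ sqrt(2π·4N) · (4N/e)^(4N).
The exponential factors combine to (5N)^(5N) / (N^N · (4N)^(4N)) = 5^(5N)/4^(4N) = (5^5/4^4)^N = (3125/256)^N.
The square-root prefactors combine to sqrt(2π·5N) / (sqrt(2π N)·sqrt(2π·4N)) = sqrt(5 / (2π·4·N)) = sqrt(5/(8π·n)).
Substituting N = n: C(5n, n) ~ (3125/256)^(n) · sqrt(5/(8π·n)).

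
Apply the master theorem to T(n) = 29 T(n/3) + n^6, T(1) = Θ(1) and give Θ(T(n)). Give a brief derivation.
T(n) = Θ(n^6)

log_3 29 ≈ 3.065. f(n) = n^6 dominates n^(log_3 29) since 6 > 3.065, and the regularity condition a·f(n/b) = 29·(n/3)^6 = (29/729)·n^6 ≤ c·f(n) holds with c = 29/729 ≈ 0.0398 < 1. So this is Case 3: T(n) = Θ(f(n)) = Θ(n^6).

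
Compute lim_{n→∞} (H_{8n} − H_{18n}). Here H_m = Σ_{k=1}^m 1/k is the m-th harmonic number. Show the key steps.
lim = ln(8/18) = ln(4/9)

Euler-Maclaurin gives H_m = ln m + γ + 1/(2m) + O(1/m^2). The γ and O(1/m) terms cancel in the difference:
  H_{8n} − H_{18n} = ln(8n) − ln(18n) + O(1/n) = ln(8/18) + O(1/n).
Hence the limit is ln(8/18) = ln(4/9).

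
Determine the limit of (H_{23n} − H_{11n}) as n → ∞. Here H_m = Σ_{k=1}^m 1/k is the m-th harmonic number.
lim = ln(23/11)

Euler-Maclaurin gives H_m = ln m + γ + 1/(2m) + O(1/m^2). The γ and O(1/m) terms cancel in the difference:
  H_{23n} − H_{11n} = ln(23n) − ln(11n) + O(1/n) = ln(23/11) + O(1/n).
Hence the limit is ln(23/11).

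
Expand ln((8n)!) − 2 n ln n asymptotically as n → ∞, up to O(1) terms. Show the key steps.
ln((8n)!) − 2 n ln n = 6 n ln n + 8(ln 8 − 1) n + (1/2) ln(2π·8n) + O(1/n)

Stirling: ln((8n)!) = 8n ln(8n) − 8n + (1/2) ln(2π·8n) + O(1/n).
Expand 8n ln(8n) = 8n (ln n + ln 8) = 8n ln n + 8n ln 8.
Subtract 2n ln n: leading term is (8 − 2) n ln n = 6 n ln n. The next term is 8n ln 8 − 8n = 8(ln 8 − 1) n. Then the (1/2) ln(2π·8n) correction.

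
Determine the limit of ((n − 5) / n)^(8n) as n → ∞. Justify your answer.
lim = e^(−40)

Rewrite as (1 − 5/n)^(8n). By the standard limit (1 + x/n)^n → e^x, we have (1 − 5/n)^n → e^(−5), and raising to the 8th power gives e^(−40).
More precisely, ln[(1 − 5/n)^(8n)] = 8n · ln(1 − 5/n) = 8n · (-5/n + O(1/n^2)) = -40 + O(1/n) → -40.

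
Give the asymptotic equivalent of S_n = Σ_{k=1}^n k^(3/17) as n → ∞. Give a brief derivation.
S_n ~ (17/20) · n^(20/17)

Integral comparison: Σ_{k=1}^n k^(3/17) = ∫_0^n x^(3/17) dx + O(n^(3/17)). The integral is n^(1 + 3/17) / (1 + 3/17) = n^((3+17)/17) / ((3+17)/17) = (17/20) · n^(20/17).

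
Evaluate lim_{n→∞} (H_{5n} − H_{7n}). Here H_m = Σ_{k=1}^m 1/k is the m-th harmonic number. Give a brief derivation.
lim = ln(5/7)

Euler-Maclaurin gives H_m = ln m + γ + 1/(2m) + O(1/m^2). The γ and O(1/m) terms cancel in the difference:
  H_{5n} − H_{7n} = ln(5n) − ln(7n) + O(1/n) = ln(5/7) + O(1/n).
Hence the limit is ln(5/7).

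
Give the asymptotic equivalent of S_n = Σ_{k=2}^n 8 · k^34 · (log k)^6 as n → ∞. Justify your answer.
S_n ~ 8 · n^35 · (log n)^6 / 35

By integral comparison, S_n = ∫_1^n 8 · x^34 · (log x)^6 dx + O(n^34 · (log n)^6). For the integral, the leading term of ∫_1^n x^34 (log x)^6 dx is n^35/35 · (log n)^6 (by repeated integration by parts; each step lowers the log-exponent and produces a relatively O(1/log n) correction). Hence S_n ~ 8 · n^35 · (log n)^6 / 35.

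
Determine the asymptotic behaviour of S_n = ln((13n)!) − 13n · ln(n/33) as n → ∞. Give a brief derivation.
S_n ~ 13n · (ln 429 − 1) + O(ln n)

Stirling: ln((13n)!) = 13n ln(13n) − 13n + O(ln n).
  S_n = 13n ln(13n) − 13n − 13n ln(n/33) + O(ln n)
      = 13n ln(13n) − 13n ln n + 13n ln 33 − 13n + O(ln n)
      = 13n ln 13 + 13n ln 33 − 13n + O(ln n)
      = 13n (ln 429 − 1) + O(ln n).
Numerically ln(429) − 1 ≈ 5.0615.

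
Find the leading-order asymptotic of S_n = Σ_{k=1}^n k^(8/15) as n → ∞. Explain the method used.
S_n ~ (15/23) · n^(23/15)

Integral comparison: Σ_{k=1}^n k^(8/15) = ∫_0^n x^(8/15) dx + O(n^(8/15)). The integral is n^(1 + 8/15) / (1 + 8/15) = n^((8+15)/15) / ((8+15)/15) = (15/23) · n^(23/15).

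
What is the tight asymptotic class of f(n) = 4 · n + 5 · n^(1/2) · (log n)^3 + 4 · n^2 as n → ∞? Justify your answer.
f(n) ∈ Θ(n^2)

Compare the terms by growth order. For large n, n^a · (log n)^b dominates n^a' · (log n)^b' iff a > a', or (a = a' and b > b'). Ranking the 3 terms shows the dominant one is 4 · n^2. Hence f(n) ∈ Θ(n^2).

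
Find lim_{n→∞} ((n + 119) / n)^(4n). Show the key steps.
lim = e^476

Rewrite as (1 + 119/n)^(4n). By the standard limit (1 + x/n)^n → e^x, we have (1 + 119/n)^n → e^119, and raising to the 4th power gives e^476.
More precisely, ln[(1 + 119/n)^(4n)] = 4n · ln(1 + 119/n) = 4n · (119/n + O(1/n^2)) = 476 + O(1/n) → 476.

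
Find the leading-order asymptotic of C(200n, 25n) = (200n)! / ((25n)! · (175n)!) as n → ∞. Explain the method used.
C(200n, 25n) ~ (16777216/823543)^(25n) · sqrt(4/(7π·25n))

Write N = 25n. Apply Stirling to each factorial:
  (8N)! ~ sqrt(2π·8N) · (8N/e)^(8N),
  N! ~ sqrt(2π N) · (N/e)^N,
  (7N)! ~ sqrt(2π·7N) · (7N/e)^(7N).
The exponential factors combine to (8N)^(8N) / (N^N · (7N)^(7N)) = 8^(8N)/7^(7N) = (8^8/7^7)^N = (16777216/823543)^N.
The square-root prefactors combine to sqrt(2π·8N) / (sqrt(2π N)·sqrt(2π·7N)) = sqrt(8 / (2π·7·N)) = sqrt(4/(7π·25n)).
Substituting N = 25n: C(200n, 25n) ~ (16777216/823543)^(25n) · sqrt(4/(7π·25n)).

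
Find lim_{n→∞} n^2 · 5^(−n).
lim = 0

Exponentials with base > 1 dominate every fixed polynomial: for any fixed c, n^c / 5^n → 0 as n → ∞ (e.g. by the ratio test, or by writing 5^n = e^(n ln 5) and noting e^(n ln 5) / n^c → ∞). Hence n^2 · 5^(−n) = n^2 / 5^n → 0.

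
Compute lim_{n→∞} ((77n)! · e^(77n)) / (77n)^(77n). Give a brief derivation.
lim = ∞

Stirling: (77n)! ~ sqrt(2π·77n) · (77n/e)^(77n). Hence
  (77n)! · e^(77n) / (77n)^(77n) ~ sqrt(2π·77n) = sqrt(2π·77) · sqrt(n) → ∞.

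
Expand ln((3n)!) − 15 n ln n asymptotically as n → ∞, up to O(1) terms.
ln((3n)!) − 15 n ln n = −12 n ln n + 3(ln 3 − 1) n + (1/2) ln(2π·3n) + O(1/n)

Stirling: ln((3n)!) = 3n ln(3n) − 3n + (1/2) ln(2π·3n) + O(1/n).
Expand 3n ln(3n) = 3n (ln n + ln 3) = 3n ln n + 3n ln 3.
Subtract 15n ln n: leading term is (3 − 15) n ln n = −12 n ln n. The next term is 3n ln 3 − 3n = 3(ln 3 − 1) n. Then the (1/2) ln(2π·3n) correction.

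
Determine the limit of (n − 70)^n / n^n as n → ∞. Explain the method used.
lim = e^(−70)

Rewrite as (1 − 70/n)^(n). By the standard limit (1 + x/n)^n → e^x, we have (1 − 70/n)^n → e^(−70), and raising to the 1st power gives e^(−70).
More precisely, ln[(1 − 70/n)^(n)] = n · ln(1 − 70/n) = n · (-70/n + O(1/n^2)) = -70 + O(1/n) → -70.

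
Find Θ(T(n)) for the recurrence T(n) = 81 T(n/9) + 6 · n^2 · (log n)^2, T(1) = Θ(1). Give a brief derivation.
T(n) = Θ(n^2 · (log n)^3)

Here log_9 81 = 2 and f(n) = 6 · n^2 · (log n)^2 = Θ(n^(log_9 81) · (log n)^2). This is the extended Case 2 of the master theorem (f matches the critical exponent up to log factors), giving T(n) = Θ(n^(log_9 81) · (log n)^(2+1)) = Θ(n^2 · (log n)^3).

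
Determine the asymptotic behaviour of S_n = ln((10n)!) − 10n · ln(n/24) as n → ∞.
S_n ~ 10n · (ln 240 − 1) + O(ln n)

Stirling: ln((10n)!) = 10n ln(10n) − 10n + O(ln n).
  S_n = 10n ln(10n) − 10n − 10n ln(n/24) + O(ln n)
      = 10n ln(10n) − 10n ln n + 10n ln 24 − 10n + O(ln n)
      = 10n ln 10 + 10n ln 24 − 10n + O(ln n)
      = 10n (ln 240 − 1) + O(ln n).
Numerically ln(240) − 1 ≈ 4.4806.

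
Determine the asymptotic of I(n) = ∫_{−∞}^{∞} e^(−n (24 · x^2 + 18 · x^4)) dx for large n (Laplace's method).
I(n) ~ sqrt(π/(24n))

φ(x) = 24 · x^2 + 18 · x^4 has its unique global minimum at x* = 0 (since φ'(x) = 48x + 72x^3 = 0 only at x = 0 for real x with both coefficients positive, and φ → ∞ as |x| → ∞). At x* = 0, φ(0) = 0 and φ''(0) = 48. Laplace's method then gives
  I(n) ~ sqrt(2π / (n · φ''(0))) · e^(−n φ(0)) = sqrt(2π / (48n)) = sqrt(π/(24n)).
The 18 · x^4 term contributes only at subleading order (an O(1/n) relative correction).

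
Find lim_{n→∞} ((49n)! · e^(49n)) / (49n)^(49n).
lim = ∞

Stirling: (49n)! ~ sqrt(2π·49n) · (49n/e)^(49n). Hence
  (49n)! · e^(49n) / (49n)^(49n) ~ sqrt(2π·49n) = sqrt(2π·49) · sqrt(n) → ∞.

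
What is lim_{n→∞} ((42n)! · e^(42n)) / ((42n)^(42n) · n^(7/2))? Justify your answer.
lim = 0

Stirling: (42n)! ~ sqrt(2π·42n) · (42n/e)^(42n). Hence
  (42n)! · e^(42n) / (42n)^(42n) ~ sqrt(2π·42n).
Dividing by n^(7/2): sqrt(2π·42n) / n^(7/2) = sqrt(2π·42) · n^((1−7)/2), so the expression behaves like sqrt(2π·42) · n^((1−7)/2) → 0.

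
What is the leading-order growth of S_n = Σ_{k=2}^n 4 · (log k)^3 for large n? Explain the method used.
S_n ~ 4 · n · (log n)^3

By integral comparison, S_n = ∫_1^n 4 · (log x)^3 dx + O((log n)^3). For the integral, the leading term of ∫_1^n (log x)^3 dx is n · (log n)^3 (by repeated integration by parts; each step lowers the log-exponent and produces a relatively O(1/log n) correction). Hence S_n ~ 4 · n · (log n)^3.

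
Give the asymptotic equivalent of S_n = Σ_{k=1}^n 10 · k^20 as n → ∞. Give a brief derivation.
S_n ~ 10 · n^21 / 21

By integral comparison (Euler-Maclaurin), Σ_{k=1}^n 10 · k^20 = 10 · ∫_0^n x^20 dx + O(n^20) = 10 · n^21/21 + O(n^20). (Equivalently, Faulhaber's formula gives the same leading term.)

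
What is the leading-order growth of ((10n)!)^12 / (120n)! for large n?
((10n)!)^12/(120n)! ~ ((2π·10n)^(11/2) / sqrt(12)) · 12^(−12·10n)  →  0

Write N = 10n. Stirling: N! ~ sqrt(2π N)(N/e)^N and (12N)! ~ sqrt(2π·12N)·(12N/e)^(12N).
  (N!)^12/(12N)! ~ (2π N)^(12/2) (N/e)^(12N) / [sqrt(2π·12N) (12N/e)^(12N)]
     = (2π N)^(12/2) / sqrt(2π·12N) · (N/(12N))^(12N)
     = (2π N)^((12−1)/2) / sqrt(12) · 12^(−12N).
Since 12^12 > 1, the factor 12^(−12N) decays exponentially, so the ratio → 0. Substituting N = 10n gives the stated form.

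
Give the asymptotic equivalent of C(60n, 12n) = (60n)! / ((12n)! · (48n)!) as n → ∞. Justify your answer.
C(60n, 12n) ~ (3125/256)^(12n) · sqrt(5/(8π·12n))

Write N = 12n. Apply Stirling to each factorial:
  (5N)! ~ sqrt(2π·5N) · (5N/e)^(5N),
  N! ~ sqrt(2π N) · (N/e)^N,
  (4N)! ~ sqrt(2π·4N) · (4N/e)^(4N).
The exponential factors combine to (5N)^(5N) / (N^N · (4N)^(4N)) = 5^(5N)/4^(4N) = (5^5/4^4)^N = (3125/256)^N.
The square-root prefactors combine to sqrt(2π·5N) / (sqrt(2π N)·sqrt(2π·4N)) = sqrt(5 / (2π·4·N)) = sqrt(5/(8π·12n)).
Substituting N = 12n: C(60n, 12n) ~ (3125/256)^(12n) · sqrt(5/(8π·12n)).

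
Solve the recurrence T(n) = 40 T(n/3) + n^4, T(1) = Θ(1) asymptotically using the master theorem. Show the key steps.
T(n) = Θ(n^4)

log_3 40 ≈ 3.358. f(n) = n^4 dominates n^(log_3 40) since 4 > 3.358, and the regularity condition a·f(n/b) = 40·(n/3)^4 = (40/81)·n^4 ≤ c·f(n) holds with c = 40/81 ≈ 0.494 < 1. So this is Case 3: T(n) = Θ(f(n)) = Θ(n^4).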